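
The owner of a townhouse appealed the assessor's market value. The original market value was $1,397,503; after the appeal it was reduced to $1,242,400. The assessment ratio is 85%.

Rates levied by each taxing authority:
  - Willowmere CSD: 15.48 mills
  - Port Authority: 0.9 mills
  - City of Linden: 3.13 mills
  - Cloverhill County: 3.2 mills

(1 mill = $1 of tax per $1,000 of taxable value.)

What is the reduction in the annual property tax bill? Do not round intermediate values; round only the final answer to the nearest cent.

$2,994.03

Old assessed value = $1,397,503 × 0.85 = $1,187,877.55
New assessed value = $1,242,400 × 0.85 = $1,056,040
Combined rate = 0.01548 + 0.0009 + 0.00313 + 0.0032 = 0.02271
Old tax = $1,187,877.55 × 0.02271 = $26,976.6991605
New tax = $1,056,040 × 0.02271 = $23,982.6684
Reduction = $26,976.6991605 − $23,982.6684 = $2,994.0307605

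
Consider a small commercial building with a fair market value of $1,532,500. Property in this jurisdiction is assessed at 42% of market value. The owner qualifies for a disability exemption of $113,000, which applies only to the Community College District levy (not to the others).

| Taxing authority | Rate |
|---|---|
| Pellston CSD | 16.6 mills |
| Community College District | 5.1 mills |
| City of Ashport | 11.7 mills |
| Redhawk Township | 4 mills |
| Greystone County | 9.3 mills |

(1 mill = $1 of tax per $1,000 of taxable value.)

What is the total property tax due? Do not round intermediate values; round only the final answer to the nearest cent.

Assessed value = $1,532,500 × 0.42 = $643,650
Pellston CSD: $643,650 × 0.0166 = $10,684.59
Community College District: ($643,650 − $113,000) × 0.0051 = $530,650 × 0.0051 = $2,706.315
City of Ashport: $643,650 × 0.0117 = $7,530.705
Redhawk Township: $643,650 × 0.004 = $2,574.6
Greystone County: $643,650 × 0.0093 = $5,985.945
Total = $29,482.155

$29,482.16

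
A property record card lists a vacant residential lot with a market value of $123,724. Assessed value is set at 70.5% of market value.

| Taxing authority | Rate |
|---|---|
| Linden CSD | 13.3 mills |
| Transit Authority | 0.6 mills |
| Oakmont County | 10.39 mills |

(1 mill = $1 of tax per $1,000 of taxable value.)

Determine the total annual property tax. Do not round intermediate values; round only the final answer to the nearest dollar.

Assessed value = $123,724 × 0.705 = $87,225.42
Linden CSD: $87,225.42 × 0.0133 = $1,160.098086
Transit Authority: $87,225.42 × 0.0006 = $52.335252
Oakmont County: $87,225.42 × 0.01039 = $906.2721138
Total = $1,160.098086 + $52.335252 + $906.2721138 = $2,118.7054518

$2,119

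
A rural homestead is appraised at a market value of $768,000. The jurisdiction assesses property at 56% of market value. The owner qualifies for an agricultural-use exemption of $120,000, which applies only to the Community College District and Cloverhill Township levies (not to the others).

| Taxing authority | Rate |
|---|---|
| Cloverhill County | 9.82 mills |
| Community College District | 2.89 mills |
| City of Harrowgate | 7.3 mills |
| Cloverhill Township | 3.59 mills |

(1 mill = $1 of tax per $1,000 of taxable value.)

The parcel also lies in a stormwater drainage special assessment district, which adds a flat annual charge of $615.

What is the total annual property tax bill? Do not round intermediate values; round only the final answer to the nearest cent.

Assessed value = $768,000 × 0.56 = $430,080
Cloverhill County: $430,080 × 0.00982 = $4,223.3856
Community College District: ($430,080 − $120,000) × 0.00289 = $310,080 × 0.00289 = $896.1312
City of Harrowgate: $430,080 × 0.0073 = $3,139.584
Cloverhill Township: ($430,080 − $120,000) × 0.00359 = $310,080 × 0.00359 = $1,113.1872
Levies subtotal = $9,372.288
Total = $9,372.288 + $615 = $9,987.288

$9,987.29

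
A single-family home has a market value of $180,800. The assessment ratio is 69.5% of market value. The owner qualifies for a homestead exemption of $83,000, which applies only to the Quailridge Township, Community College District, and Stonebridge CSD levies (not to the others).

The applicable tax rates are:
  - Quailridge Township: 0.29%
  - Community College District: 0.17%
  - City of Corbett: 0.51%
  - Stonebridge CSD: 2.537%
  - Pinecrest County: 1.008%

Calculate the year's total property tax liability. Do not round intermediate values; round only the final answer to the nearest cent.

Assessed value = $180,800 × 0.695 = $125,656
Quailridge Township: ($125,656 − $83,000) × 0.0029 = $42,656 × 0.0029 = $123.7024
Community College District: ($125,656 − $83,000) × 0.0017 = $42,656 × 0.0017 = $72.5152
City of Corbett: $125,656 × 0.0051 = $640.8456
Stonebridge CSD: ($125,656 − $83,000) × 0.02537 = $42,656 × 0.02537 = $1,082.18272
Pinecrest County: $125,656 × 0.01008 = $1,266.61248
Total = $3,185.8584

$3,185.86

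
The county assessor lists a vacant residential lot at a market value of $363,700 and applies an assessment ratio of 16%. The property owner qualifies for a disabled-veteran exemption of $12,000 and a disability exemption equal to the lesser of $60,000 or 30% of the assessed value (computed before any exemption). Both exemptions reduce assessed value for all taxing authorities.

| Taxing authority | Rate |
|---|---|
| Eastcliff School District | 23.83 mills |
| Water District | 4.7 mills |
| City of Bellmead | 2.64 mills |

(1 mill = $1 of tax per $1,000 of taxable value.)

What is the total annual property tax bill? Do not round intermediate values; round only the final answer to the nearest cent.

$895.65

Assessed value = $363,700 × 0.16 = $58,192
Disability exemption = min($60,000, 30% × $58,192) = min($60,000, $17,457.6) = $17,457.6 (percentage binds)
Taxable value = $58,192 − $12,000 − $17,457.6 = $28,734.4
Eastcliff School District: $28,734.4 × 0.02383 = $684.740752
Water District: $28,734.4 × 0.0047 = $135.05168
City of Bellmead: $28,734.4 × 0.00264 = $75.858816
Total = $895.651248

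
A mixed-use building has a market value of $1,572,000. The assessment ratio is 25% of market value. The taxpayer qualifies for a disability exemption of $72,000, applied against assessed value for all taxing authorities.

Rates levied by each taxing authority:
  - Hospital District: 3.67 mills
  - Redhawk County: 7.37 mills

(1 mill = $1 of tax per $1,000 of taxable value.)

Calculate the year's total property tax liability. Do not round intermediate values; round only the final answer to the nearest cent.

Assessed value = $1,572,000 × 0.25 = $393,000
Taxable value = $393,000 − $72,000 = $321,000
Hospital District: $321,000 × 0.00367 = $1,178.07
Redhawk County: $321,000 × 0.00737 = $2,365.77
Total = $1,178.07 + $2,365.77 = $3,543.84

$3,543.84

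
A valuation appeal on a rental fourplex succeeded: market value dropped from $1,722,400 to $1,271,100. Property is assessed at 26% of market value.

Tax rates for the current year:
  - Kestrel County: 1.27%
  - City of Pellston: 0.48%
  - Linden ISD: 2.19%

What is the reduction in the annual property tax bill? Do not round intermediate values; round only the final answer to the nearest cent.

$4,623.12

Old assessed value = $1,722,400 × 0.26 = $447,824
New assessed value = $1,271,100 × 0.26 = $330,486
Combined rate = 0.0127 + 0.0048 + 0.0219 = 0.0394
Old tax = $447,824 × 0.0394 = $17,644.2656
New tax = $330,486 × 0.0394 = $13,021.1484
Reduction = $17,644.2656 − $13,021.1484 = $4,623.1172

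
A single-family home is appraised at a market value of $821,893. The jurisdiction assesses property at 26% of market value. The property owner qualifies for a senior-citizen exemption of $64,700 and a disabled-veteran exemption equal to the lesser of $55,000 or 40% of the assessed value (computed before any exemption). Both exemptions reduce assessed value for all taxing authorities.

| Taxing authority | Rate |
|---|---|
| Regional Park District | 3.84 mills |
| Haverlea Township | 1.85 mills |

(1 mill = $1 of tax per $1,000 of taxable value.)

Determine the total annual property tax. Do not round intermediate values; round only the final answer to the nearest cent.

Assessed value = $821,893 × 0.26 = $213,692.18
Disabled-veteran exemption = min($55,000, 40% × $213,692.18) = min($55,000, $85,476.872) = $55,000 (dollar cap binds)
Taxable value = $213,692.18 − $64,700 − $55,000 = $93,992.18
Regional Park District: $93,992.18 × 0.00384 = $360.9299712
Haverlea Township: $93,992.18 × 0.00185 = $173.885533
Total = $534.8155042

$534.82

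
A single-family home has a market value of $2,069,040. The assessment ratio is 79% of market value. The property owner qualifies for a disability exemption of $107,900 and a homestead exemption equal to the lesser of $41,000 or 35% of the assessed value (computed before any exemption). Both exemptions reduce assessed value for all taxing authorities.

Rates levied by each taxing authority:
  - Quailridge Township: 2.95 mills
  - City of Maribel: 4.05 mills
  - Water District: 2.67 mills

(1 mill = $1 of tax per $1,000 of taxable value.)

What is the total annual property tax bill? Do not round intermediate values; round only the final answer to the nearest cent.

$14,366.15

Assessed value = $2,069,040 × 0.79 = $1,634,541.6
Homestead exemption = min($41,000, 35% × $1,634,541.6) = min($41,000, $572,089.56) = $41,000 (dollar cap binds)
Taxable value = $1,634,541.6 − $107,900 − $41,000 = $1,485,641.6
Quailridge Township: $1,485,641.6 × 0.00295 = $4,382.64272
City of Maribel: $1,485,641.6 × 0.00405 = $6,016.84848
Water District: $1,485,641.6 × 0.00267 = $3,966.663072
Total = $14,366.154272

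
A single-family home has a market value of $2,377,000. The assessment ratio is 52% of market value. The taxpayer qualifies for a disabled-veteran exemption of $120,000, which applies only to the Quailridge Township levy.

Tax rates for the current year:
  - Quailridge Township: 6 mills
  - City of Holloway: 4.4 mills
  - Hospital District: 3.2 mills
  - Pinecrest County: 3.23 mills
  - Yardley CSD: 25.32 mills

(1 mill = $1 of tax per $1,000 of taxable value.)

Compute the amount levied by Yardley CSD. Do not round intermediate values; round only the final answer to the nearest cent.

$31,296.53

Assessed value = $2,377,000 × 0.52 = $1,236,040
Yardley CSD taxable value = $1,236,040 (exemption does not apply)
Yardley CSD levy = $1,236,040 × 0.02532 = $31,296.5328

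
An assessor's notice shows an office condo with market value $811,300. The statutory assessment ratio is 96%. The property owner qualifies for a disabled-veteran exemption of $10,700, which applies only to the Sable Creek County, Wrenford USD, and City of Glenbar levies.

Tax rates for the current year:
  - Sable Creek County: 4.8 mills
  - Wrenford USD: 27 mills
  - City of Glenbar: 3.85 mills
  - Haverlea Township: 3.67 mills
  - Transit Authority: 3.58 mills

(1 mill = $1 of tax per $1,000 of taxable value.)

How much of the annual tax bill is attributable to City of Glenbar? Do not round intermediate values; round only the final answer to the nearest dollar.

$2,957

Assessed value = $811,300 × 0.96 = $778,848
City of Glenbar taxable value = $778,848 − $10,700 = $768,148
City of Glenbar levy = $768,148 × 0.00385 = $2,957.3698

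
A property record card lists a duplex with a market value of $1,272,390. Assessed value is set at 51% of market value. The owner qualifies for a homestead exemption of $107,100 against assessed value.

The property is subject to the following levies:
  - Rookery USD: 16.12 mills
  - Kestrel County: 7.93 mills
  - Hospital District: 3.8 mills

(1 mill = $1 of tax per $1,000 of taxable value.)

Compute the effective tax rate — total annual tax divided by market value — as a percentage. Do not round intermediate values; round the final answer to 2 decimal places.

Assessed value = $1,272,390 × 0.51 = $648,918.9
Taxable value = $648,918.9 − $107,100 = $541,818.9
Rookery USD: $541,818.9 × 0.01612 = $8,734.120668
Kestrel County: $541,818.9 × 0.00793 = $4,296.623877
Hospital District: $541,818.9 × 0.0038 = $2,058.91182
Total tax = $15,089.656365
Effective rate = $15,089.656365 ÷ $1,272,390 = 1.19% of market value

1.19%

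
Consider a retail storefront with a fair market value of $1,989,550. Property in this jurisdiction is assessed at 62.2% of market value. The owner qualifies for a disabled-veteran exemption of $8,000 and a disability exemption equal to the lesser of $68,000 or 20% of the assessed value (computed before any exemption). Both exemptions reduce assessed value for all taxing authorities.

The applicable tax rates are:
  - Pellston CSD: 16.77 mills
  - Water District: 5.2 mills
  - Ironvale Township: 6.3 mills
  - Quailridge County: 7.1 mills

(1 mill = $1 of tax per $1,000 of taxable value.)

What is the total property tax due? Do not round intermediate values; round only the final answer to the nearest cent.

Assessed value = $1,989,550 × 0.622 = $1,237,500.1
Disability exemption = min($68,000, 20% × $1,237,500.1) = min($68,000, $247,500.02) = $68,000 (dollar cap binds)
Taxable value = $1,237,500.1 − $8,000 − $68,000 = $1,161,500.1
Pellston CSD: $1,161,500.1 × 0.01677 = $19,478.356677
Water District: $1,161,500.1 × 0.0052 = $6,039.80052
Ironvale Township: $1,161,500.1 × 0.0063 = $7,317.45063
Quailridge County: $1,161,500.1 × 0.0071 = $8,246.65071
Total = $41,082.258537

$41,082.26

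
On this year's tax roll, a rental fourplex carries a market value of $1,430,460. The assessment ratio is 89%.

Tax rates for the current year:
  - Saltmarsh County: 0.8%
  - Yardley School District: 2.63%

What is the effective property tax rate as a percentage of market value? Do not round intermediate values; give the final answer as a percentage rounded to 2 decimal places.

3.05%

Assessed value = $1,430,460 × 0.89 = $1,273,109.4
Saltmarsh County: $1,273,109.4 × 0.008 = $10,184.8752
Yardley School District: $1,273,109.4 × 0.0263 = $33,482.77722
Total tax = $43,667.65242
Effective rate = $43,667.65242 ÷ $1,430,460 = 3.05% of market value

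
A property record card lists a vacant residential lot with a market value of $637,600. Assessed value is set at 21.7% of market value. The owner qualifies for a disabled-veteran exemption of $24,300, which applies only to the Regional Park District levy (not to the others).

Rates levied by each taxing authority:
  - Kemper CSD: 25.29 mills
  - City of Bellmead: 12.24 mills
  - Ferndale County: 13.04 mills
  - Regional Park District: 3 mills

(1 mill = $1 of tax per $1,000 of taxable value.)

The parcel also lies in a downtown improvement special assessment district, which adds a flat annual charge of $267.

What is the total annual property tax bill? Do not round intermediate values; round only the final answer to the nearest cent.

Assessed value = $637,600 × 0.217 = $138,359.2
Kemper CSD: $138,359.2 × 0.02529 = $3,499.104168
City of Bellmead: $138,359.2 × 0.01224 = $1,693.516608
Ferndale County: $138,359.2 × 0.01304 = $1,804.203968
Regional Park District: ($138,359.2 − $24,300) × 0.003 = $114,059.2 × 0.003 = $342.1776
Levies subtotal = $7,339.002344
Total = $7,339.002344 + $267 = $7,606.002344

$7,606.00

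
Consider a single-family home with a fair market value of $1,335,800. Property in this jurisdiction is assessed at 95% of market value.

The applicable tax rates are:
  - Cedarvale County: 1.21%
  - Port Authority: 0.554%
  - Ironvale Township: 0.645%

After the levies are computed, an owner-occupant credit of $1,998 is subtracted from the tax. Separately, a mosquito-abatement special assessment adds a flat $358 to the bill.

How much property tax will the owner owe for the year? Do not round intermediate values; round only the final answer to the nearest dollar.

$28,930

Assessed value = $1,335,800 × 0.95 = $1,269,010
Cedarvale County: $1,269,010 × 0.0121 = $15,355.021
Port Authority: $1,269,010 × 0.00554 = $7,030.3154
Ironvale Township: $1,269,010 × 0.00645 = $8,185.1145
Levies subtotal = $30,570.4509
After credit = $30,570.4509 − $1,998 = $28,572.4509
Total = $28,572.4509 + $358 = $28,930.4509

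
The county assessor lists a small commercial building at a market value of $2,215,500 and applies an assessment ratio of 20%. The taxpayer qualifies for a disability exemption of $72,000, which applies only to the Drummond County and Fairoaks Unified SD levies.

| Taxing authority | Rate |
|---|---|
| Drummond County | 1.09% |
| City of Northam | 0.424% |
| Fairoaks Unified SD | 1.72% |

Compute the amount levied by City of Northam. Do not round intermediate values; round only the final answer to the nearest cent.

$1,878.74

Assessed value = $2,215,500 × 0.2 = $443,100
City of Northam taxable value = $443,100 (exemption does not apply)
City of Northam levy = $443,100 × 0.00424 = $1,878.744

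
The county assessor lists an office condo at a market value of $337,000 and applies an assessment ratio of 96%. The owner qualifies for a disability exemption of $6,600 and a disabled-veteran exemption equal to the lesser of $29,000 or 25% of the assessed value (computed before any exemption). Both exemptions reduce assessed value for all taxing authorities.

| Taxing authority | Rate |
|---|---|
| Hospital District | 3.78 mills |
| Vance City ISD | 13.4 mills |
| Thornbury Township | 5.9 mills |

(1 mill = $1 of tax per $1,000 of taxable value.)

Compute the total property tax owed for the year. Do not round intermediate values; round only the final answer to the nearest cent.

Assessed value = $337,000 × 0.96 = $323,520
Disabled-veteran exemption = min($29,000, 25% × $323,520) = min($29,000, $80,880) = $29,000 (dollar cap binds)
Taxable value = $323,520 − $6,600 − $29,000 = $287,920
Hospital District: $287,920 × 0.00378 = $1,088.3376
Vance City ISD: $287,920 × 0.0134 = $3,858.128
Thornbury Township: $287,920 × 0.0059 = $1,698.728
Total = $6,645.1936

$6,645.19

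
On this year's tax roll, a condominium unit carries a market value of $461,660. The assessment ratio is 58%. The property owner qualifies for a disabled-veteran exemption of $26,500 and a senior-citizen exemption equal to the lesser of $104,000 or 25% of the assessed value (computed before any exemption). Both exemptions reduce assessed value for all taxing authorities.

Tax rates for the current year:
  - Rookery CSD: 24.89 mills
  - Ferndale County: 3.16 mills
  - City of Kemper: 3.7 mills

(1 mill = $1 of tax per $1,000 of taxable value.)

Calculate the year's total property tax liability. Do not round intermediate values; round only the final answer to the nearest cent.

$5,534.73

Assessed value = $461,660 × 0.58 = $267,762.8
Senior-citizen exemption = min($104,000, 25% × $267,762.8) = min($104,000, $66,940.7) = $66,940.7 (percentage binds)
Taxable value = $267,762.8 − $26,500 − $66,940.7 = $174,322.1
Rookery CSD: $174,322.1 × 0.02489 = $4,338.877069
Ferndale County: $174,322.1 × 0.00316 = $550.857836
City of Kemper: $174,322.1 × 0.0037 = $644.99177
Total = $5,534.726675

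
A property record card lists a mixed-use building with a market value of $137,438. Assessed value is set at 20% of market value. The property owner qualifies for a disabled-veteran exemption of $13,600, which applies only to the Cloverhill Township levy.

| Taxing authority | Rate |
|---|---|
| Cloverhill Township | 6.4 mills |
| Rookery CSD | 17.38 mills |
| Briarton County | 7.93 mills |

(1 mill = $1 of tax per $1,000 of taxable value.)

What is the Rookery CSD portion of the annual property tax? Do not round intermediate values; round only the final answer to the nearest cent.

$477.73

Assessed value = $137,438 × 0.2 = $27,487.6
Rookery CSD taxable value = $27,487.6 (exemption does not apply)
Rookery CSD levy = $27,487.6 × 0.01738 = $477.734488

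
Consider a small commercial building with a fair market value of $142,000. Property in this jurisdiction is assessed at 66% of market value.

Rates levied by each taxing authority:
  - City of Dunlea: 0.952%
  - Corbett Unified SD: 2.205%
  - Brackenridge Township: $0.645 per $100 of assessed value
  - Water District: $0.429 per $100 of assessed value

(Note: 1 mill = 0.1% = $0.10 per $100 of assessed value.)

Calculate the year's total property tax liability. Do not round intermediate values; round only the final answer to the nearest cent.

$3,965.29

Assessed value = $142,000 × 0.66 = $93,720
City of Dunlea: $93,720 × 0.00952 = $892.2144
Corbett Unified SD: $93,720 × 0.02205 = $2,066.526
Brackenridge Township: $93,720 × 0.00645 = $604.494
Water District: $93,720 × 0.00429 = $402.0588
Total = $3,965.2932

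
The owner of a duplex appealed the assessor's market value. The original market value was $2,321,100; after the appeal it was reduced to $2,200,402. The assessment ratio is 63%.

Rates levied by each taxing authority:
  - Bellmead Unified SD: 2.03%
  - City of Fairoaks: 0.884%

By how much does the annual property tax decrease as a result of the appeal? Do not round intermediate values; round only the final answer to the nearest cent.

$2,215.80

Old assessed value = $2,321,100 × 0.63 = $1,462,293
New assessed value = $2,200,402 × 0.63 = $1,386,253.26
Combined rate = 0.0203 + 0.00884 = 0.02914
Old tax = $1,462,293 × 0.02914 = $42,611.21802
New tax = $1,386,253.26 × 0.02914 = $40,395.4199964
Reduction = $42,611.21802 − $40,395.4199964 = $2,215.7980236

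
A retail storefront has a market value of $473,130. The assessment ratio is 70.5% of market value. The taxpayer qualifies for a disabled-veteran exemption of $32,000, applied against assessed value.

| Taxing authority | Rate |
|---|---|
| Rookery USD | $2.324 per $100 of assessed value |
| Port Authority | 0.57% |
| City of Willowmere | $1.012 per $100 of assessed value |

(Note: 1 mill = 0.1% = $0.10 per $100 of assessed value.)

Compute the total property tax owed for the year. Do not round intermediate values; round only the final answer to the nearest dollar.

$11,779

Assessed value = $473,130 × 0.705 = $333,556.65
Taxable value = $333,556.65 − $32,000 = $301,556.65
Rookery USD: $301,556.65 × 0.02324 = $7,008.176546
Port Authority: $301,556.65 × 0.0057 = $1,718.872905
City of Willowmere: $301,556.65 × 0.01012 = $3,051.753298
Total = $11,778.802749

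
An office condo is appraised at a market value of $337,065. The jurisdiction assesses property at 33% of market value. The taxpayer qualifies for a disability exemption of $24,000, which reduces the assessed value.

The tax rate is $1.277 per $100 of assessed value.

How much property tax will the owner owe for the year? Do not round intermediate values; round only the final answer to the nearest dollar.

$1,114

Assessed value = $337,065 × 0.33 = $111,231.45
Taxable value = $111,231.45 − $24,000 = $87,231.45
Tax = $87,231.45 × 0.01277 = $1,113.9456165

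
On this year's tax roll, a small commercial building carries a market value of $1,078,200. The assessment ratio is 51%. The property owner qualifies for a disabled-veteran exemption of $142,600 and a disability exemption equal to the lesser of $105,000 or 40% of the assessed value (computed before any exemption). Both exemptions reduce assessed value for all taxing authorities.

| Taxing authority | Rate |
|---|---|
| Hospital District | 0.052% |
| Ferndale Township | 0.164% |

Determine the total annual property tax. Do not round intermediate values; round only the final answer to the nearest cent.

$652.93

Assessed value = $1,078,200 × 0.51 = $549,882
Disability exemption = min($105,000, 40% × $549,882) = min($105,000, $219,952.8) = $105,000 (dollar cap binds)
Taxable value = $549,882 − $142,600 − $105,000 = $302,282
Hospital District: $302,282 × 0.00052 = $157.18664
Ferndale Township: $302,282 × 0.00164 = $495.74248
Total = $652.92912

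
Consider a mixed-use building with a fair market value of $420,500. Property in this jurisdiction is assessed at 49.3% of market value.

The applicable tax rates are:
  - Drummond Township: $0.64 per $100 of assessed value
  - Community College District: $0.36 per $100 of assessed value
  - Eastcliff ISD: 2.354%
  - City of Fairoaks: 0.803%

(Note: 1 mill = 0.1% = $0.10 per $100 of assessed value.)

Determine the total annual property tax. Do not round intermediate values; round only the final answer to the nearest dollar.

$8,618

Assessed value = $420,500 × 0.493 = $207,306.5
Drummond Township: $207,306.5 × 0.0064 = $1,326.7616
Community College District: $207,306.5 × 0.0036 = $746.3034
Eastcliff ISD: $207,306.5 × 0.02354 = $4,879.99501
City of Fairoaks: $207,306.5 × 0.00803 = $1,664.671195
Total = $8,617.731205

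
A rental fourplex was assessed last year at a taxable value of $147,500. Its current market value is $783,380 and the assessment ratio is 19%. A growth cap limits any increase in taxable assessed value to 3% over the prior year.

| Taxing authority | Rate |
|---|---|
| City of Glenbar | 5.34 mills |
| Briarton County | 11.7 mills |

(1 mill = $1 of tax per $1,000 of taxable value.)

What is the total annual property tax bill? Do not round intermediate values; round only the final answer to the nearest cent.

$2,536.27

Uncapped assessed value = $783,380 × 0.19 = $148,842.2
Cap limit = $147,500 × 1.03 = $151,925
Taxable assessed value = min($148,842.2, $151,925) = $148,842.2 (cap does not bind)
City of Glenbar: $148,842.2 × 0.00534 = $794.817348
Briarton County: $148,842.2 × 0.0117 = $1,741.45374
Total = $2,536.271088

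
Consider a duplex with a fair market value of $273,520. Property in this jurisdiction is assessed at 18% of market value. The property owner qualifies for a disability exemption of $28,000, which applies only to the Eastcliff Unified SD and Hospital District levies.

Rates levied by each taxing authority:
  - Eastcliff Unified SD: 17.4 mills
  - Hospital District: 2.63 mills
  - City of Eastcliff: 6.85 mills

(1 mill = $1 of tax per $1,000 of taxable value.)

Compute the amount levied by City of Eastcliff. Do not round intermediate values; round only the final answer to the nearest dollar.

Assessed value = $273,520 × 0.18 = $49,233.6
City of Eastcliff taxable value = $49,233.6 (exemption does not apply)
City of Eastcliff levy = $49,233.6 × 0.00685 = $337.25016

$337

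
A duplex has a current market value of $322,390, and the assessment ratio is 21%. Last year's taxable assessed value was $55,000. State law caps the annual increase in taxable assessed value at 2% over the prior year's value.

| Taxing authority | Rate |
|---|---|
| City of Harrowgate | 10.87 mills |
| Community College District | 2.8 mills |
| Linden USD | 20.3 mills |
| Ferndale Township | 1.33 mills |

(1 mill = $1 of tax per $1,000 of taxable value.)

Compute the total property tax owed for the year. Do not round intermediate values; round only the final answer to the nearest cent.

Uncapped assessed value = $322,390 × 0.21 = $67,701.9
Cap limit = $55,000 × 1.02 = $56,100
Taxable assessed value = min($67,701.9, $56,100) = $56,100 (cap binds)
City of Harrowgate: $56,100 × 0.01087 = $609.807
Community College District: $56,100 × 0.0028 = $157.08
Linden USD: $56,100 × 0.0203 = $1,138.83
Ferndale Township: $56,100 × 0.00133 = $74.613
Total = $1,980.33

$1,980.33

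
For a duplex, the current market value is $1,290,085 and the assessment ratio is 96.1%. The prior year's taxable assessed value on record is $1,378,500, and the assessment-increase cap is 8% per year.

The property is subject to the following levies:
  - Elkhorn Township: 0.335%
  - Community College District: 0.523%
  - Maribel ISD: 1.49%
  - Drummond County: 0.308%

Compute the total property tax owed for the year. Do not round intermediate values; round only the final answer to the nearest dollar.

$32,928

Uncapped assessed value = $1,290,085 × 0.961 = $1,239,771.685
Cap limit = $1,378,500 × 1.08 = $1,488,780
Taxable assessed value = min($1,239,771.685, $1,488,780) = $1,239,771.685 (cap does not bind)
Elkhorn Township: $1,239,771.685 × 0.00335 = $4,153.23514475
Community College District: $1,239,771.685 × 0.00523 = $6,484.00591255
Maribel ISD: $1,239,771.685 × 0.0149 = $18,472.5981065
Drummond County: $1,239,771.685 × 0.00308 = $3,818.4967898
Total = $32,928.3359536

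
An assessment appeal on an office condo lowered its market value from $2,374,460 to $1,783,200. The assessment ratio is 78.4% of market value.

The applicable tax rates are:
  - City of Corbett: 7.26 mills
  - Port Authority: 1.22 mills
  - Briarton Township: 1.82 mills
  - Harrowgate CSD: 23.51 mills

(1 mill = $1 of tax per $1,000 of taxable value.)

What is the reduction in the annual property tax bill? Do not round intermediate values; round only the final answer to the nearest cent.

Old assessed value = $2,374,460 × 0.784 = $1,861,576.64
New assessed value = $1,783,200 × 0.784 = $1,398,028.8
Combined rate = 0.00726 + 0.00122 + 0.00182 + 0.02351 = 0.03381
Old tax = $1,861,576.64 × 0.03381 = $62,939.9061984
New tax = $1,398,028.8 × 0.03381 = $47,267.353728
Reduction = $62,939.9061984 − $47,267.353728 = $15,672.5524704

$15,672.55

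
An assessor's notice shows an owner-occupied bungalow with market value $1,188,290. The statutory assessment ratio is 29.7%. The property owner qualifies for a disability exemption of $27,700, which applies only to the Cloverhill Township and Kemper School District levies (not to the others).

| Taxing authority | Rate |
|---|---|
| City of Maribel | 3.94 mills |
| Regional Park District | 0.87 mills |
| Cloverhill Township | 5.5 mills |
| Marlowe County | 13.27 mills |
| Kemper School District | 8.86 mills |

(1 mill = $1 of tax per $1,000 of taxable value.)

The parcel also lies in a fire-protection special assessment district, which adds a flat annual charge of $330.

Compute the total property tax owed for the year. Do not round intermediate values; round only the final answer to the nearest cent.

Assessed value = $1,188,290 × 0.297 = $352,922.13
City of Maribel: $352,922.13 × 0.00394 = $1,390.5131922
Regional Park District: $352,922.13 × 0.00087 = $307.0422531
Cloverhill Township: ($352,922.13 − $27,700) × 0.0055 = $325,222.13 × 0.0055 = $1,788.721715
Marlowe County: $352,922.13 × 0.01327 = $4,683.2766651
Kemper School District: ($352,922.13 − $27,700) × 0.00886 = $325,222.13 × 0.00886 = $2,881.4680718
Levies subtotal = $11,051.0218972
Total = $11,051.0218972 + $330 = $11,381.0218972

$11,381.02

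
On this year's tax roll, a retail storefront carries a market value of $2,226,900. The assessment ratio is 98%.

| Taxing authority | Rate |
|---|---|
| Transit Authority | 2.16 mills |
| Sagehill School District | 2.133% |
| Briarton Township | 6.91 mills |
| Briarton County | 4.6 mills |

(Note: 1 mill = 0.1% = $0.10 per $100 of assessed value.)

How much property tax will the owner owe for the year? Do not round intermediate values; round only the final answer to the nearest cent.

Assessed value = $2,226,900 × 0.98 = $2,182,362
Transit Authority: $2,182,362 × 0.00216 = $4,713.90192
Sagehill School District: $2,182,362 × 0.02133 = $46,549.78146
Briarton Township: $2,182,362 × 0.00691 = $15,080.12142
Briarton County: $2,182,362 × 0.0046 = $10,038.8652
Total = $76,382.67

$76,382.67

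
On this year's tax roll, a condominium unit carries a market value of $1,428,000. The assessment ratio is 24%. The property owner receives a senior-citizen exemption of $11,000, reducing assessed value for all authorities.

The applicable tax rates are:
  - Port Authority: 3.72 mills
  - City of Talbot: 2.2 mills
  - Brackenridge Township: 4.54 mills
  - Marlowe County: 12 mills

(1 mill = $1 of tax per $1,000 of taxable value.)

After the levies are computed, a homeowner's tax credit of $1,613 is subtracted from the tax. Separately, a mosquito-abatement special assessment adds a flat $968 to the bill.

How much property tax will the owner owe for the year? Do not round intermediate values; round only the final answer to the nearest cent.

Assessed value = $1,428,000 × 0.24 = $342,720
Taxable value = $342,720 − $11,000 = $331,720
Port Authority: $331,720 × 0.00372 = $1,233.9984
City of Talbot: $331,720 × 0.0022 = $729.784
Brackenridge Township: $331,720 × 0.00454 = $1,506.0088
Marlowe County: $331,720 × 0.012 = $3,980.64
Levies subtotal = $7,450.4312
After credit = $7,450.4312 − $1,613 = $5,837.4312
Total = $5,837.4312 + $968 = $6,805.4312

$6,805.43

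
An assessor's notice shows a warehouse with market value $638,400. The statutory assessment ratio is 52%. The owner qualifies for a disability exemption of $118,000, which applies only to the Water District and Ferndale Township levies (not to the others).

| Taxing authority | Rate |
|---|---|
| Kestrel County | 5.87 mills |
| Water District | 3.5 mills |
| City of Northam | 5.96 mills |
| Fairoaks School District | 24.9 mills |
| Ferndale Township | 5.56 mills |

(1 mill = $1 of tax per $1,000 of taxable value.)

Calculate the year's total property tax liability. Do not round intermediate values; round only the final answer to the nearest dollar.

Assessed value = $638,400 × 0.52 = $331,968
Kestrel County: $331,968 × 0.00587 = $1,948.65216
Water District: ($331,968 − $118,000) × 0.0035 = $213,968 × 0.0035 = $748.888
City of Northam: $331,968 × 0.00596 = $1,978.52928
Fairoaks School District: $331,968 × 0.0249 = $8,266.0032
Ferndale Township: ($331,968 − $118,000) × 0.00556 = $213,968 × 0.00556 = $1,189.66208
Total = $14,131.73472

$14,132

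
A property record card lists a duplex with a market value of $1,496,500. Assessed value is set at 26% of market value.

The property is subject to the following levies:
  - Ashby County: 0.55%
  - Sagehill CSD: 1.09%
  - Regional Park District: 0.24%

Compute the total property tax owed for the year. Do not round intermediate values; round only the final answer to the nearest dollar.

Assessed value = $1,496,500 × 0.26 = $389,090
Ashby County: $389,090 × 0.0055 = $2,139.995
Sagehill CSD: $389,090 × 0.0109 = $4,241.081
Regional Park District: $389,090 × 0.0024 = $933.816
Total = $2,139.995 + $4,241.081 + $933.816 = $7,314.892

$7,315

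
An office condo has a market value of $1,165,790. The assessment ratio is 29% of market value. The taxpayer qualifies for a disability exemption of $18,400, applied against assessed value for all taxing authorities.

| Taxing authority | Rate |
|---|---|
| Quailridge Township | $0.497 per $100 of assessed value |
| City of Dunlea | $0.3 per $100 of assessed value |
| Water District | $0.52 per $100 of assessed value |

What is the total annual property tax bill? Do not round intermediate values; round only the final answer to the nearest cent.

Assessed value = $1,165,790 × 0.29 = $338,079.1
Taxable value = $338,079.1 − $18,400 = $319,679.1
Quailridge Township: $319,679.1 × 0.00497 = $1,588.805127
City of Dunlea: $319,679.1 × 0.003 = $959.0373
Water District: $319,679.1 × 0.0052 = $1,662.33132
Total = $1,588.805127 + $959.0373 + $1,662.33132 = $4,210.173747

$4,210.17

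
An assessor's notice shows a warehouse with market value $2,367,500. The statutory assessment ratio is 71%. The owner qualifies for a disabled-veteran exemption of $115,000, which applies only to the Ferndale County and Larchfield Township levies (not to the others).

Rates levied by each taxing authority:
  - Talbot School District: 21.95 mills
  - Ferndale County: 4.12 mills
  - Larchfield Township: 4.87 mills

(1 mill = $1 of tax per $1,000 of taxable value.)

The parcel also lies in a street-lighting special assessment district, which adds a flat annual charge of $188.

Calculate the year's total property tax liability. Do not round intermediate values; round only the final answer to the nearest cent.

$51,161.97

Assessed value = $2,367,500 × 0.71 = $1,680,925
Talbot School District: $1,680,925 × 0.02195 = $36,896.30375
Ferndale County: ($1,680,925 − $115,000) × 0.00412 = $1,565,925 × 0.00412 = $6,451.611
Larchfield Township: ($1,680,925 − $115,000) × 0.00487 = $1,565,925 × 0.00487 = $7,626.05475
Levies subtotal = $50,973.9695
Total = $50,973.9695 + $188 = $51,161.9695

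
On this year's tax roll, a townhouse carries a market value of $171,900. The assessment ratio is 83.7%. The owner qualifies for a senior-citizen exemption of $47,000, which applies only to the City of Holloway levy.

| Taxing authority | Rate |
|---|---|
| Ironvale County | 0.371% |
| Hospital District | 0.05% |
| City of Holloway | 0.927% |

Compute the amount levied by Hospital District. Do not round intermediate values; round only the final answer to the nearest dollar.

Assessed value = $171,900 × 0.837 = $143,880.3
Hospital District taxable value = $143,880.3 (exemption does not apply)
Hospital District levy = $143,880.3 × 0.0005 = $71.94015

$72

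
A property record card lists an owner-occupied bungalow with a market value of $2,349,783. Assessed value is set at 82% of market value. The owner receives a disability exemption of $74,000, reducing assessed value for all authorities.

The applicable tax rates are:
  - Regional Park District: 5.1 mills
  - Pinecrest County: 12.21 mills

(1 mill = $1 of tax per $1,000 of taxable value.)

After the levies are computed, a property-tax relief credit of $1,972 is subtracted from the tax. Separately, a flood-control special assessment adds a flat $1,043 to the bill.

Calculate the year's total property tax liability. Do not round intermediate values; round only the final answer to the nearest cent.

Assessed value = $2,349,783 × 0.82 = $1,926,822.06
Taxable value = $1,926,822.06 − $74,000 = $1,852,822.06
Regional Park District: $1,852,822.06 × 0.0051 = $9,449.392506
Pinecrest County: $1,852,822.06 × 0.01221 = $22,622.9573526
Levies subtotal = $32,072.3498586
After credit = $32,072.3498586 − $1,972 = $30,100.3498586
Total = $30,100.3498586 + $1,043 = $31,143.3498586

$31,143.35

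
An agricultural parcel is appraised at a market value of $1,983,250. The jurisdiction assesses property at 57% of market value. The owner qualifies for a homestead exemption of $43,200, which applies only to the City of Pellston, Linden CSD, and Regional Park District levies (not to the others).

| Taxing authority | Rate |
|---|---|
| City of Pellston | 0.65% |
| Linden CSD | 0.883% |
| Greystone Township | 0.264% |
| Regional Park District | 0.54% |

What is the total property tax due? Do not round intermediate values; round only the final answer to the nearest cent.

Assessed value = $1,983,250 × 0.57 = $1,130,452.5
City of Pellston: ($1,130,452.5 − $43,200) × 0.0065 = $1,087,252.5 × 0.0065 = $7,067.14125
Linden CSD: ($1,130,452.5 − $43,200) × 0.00883 = $1,087,252.5 × 0.00883 = $9,600.439575
Greystone Township: $1,130,452.5 × 0.00264 = $2,984.3946
Regional Park District: ($1,130,452.5 − $43,200) × 0.0054 = $1,087,252.5 × 0.0054 = $5,871.1635
Total = $25,523.138925

$25,523.14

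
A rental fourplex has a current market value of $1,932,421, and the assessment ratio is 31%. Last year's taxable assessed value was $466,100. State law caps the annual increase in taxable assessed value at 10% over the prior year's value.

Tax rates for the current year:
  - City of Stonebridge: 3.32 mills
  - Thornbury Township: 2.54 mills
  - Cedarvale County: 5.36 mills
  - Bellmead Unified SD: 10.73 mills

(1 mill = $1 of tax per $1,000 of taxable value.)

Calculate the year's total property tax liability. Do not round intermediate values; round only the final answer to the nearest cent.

$11,253.98

Uncapped assessed value = $1,932,421 × 0.31 = $599,050.51
Cap limit = $466,100 × 1.1 = $512,710
Taxable assessed value = min($599,050.51, $512,710) = $512,710 (cap binds)
City of Stonebridge: $512,710 × 0.00332 = $1,702.1972
Thornbury Township: $512,710 × 0.00254 = $1,302.2834
Cedarvale County: $512,710 × 0.00536 = $2,748.1256
Bellmead Unified SD: $512,710 × 0.01073 = $5,501.3783
Total = $11,253.9845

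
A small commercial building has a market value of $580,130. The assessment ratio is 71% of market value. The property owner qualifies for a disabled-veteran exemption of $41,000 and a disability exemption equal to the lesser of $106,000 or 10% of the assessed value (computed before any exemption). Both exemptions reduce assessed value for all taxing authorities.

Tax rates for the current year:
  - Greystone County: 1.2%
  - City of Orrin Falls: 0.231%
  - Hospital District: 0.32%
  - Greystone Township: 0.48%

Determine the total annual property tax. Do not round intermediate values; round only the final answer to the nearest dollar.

$7,356

Assessed value = $580,130 × 0.71 = $411,892.3
Disability exemption = min($106,000, 10% × $411,892.3) = min($106,000, $41,189.23) = $41,189.23 (percentage binds)
Taxable value = $411,892.3 − $41,000 − $41,189.23 = $329,703.07
Greystone County: $329,703.07 × 0.012 = $3,956.43684
City of Orrin Falls: $329,703.07 × 0.00231 = $761.6140917
Hospital District: $329,703.07 × 0.0032 = $1,055.049824
Greystone Township: $329,703.07 × 0.0048 = $1,582.574736
Total = $7,355.6754917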